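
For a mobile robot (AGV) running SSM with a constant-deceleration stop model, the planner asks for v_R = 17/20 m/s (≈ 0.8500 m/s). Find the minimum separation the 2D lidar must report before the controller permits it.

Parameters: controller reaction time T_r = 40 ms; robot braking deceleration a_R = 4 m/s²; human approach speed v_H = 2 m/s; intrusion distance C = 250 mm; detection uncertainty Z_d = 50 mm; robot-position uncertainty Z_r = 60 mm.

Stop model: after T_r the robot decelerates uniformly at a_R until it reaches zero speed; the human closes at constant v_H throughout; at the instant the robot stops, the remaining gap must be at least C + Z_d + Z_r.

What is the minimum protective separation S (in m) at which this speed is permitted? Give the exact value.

S_min = 15829/16000 m = 0.9893 m

braking lasts T_s = (17/20)/4 = 0.2125 s
reaction-phase robot travel = 0.8500·0.0400 = 0.0340 m
robot covers 0.8500·0.2125 − ½·4.0000·0.2125² = 0.0903 m while stopping
human closes 2.0000·0.2525 = 0.5050 m
C+Z_d+Z_r = 0.2500+0.0500+0.0600 = 0.3600 m
S_min ≈ 0.0340+0.0903+0.5050+0.3600  ⇒  S_min = 15829/16000 m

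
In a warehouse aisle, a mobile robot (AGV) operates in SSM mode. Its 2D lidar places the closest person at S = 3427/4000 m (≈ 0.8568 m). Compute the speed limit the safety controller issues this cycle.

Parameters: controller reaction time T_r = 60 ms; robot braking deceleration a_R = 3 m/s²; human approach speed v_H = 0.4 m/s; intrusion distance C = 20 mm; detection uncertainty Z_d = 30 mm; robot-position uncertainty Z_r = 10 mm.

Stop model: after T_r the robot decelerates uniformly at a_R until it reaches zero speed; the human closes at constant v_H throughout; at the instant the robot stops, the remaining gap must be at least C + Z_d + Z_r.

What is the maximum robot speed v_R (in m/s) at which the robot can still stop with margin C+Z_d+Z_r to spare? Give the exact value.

at the boundary: (1/6)·v² + (29/150)·v + (-3091/4000) = 0
  disc = (29/150)² − 4·(1/6)·(-3091/4000) = 49729/90000 ; √disc = 223/300
  v_R = (−(29/150) + 223/300) / (2·(1/6)) = 33/20 m/s
check:
stop time T_s = (33/20)/3 = 0.5500 s
robot covers v_R·T_r = 1.6500·0.0600 = 0.0990 m before braking
robot under decel: 1.6500²/(2·3.0000) = 0.4537 m
person approaches 0.4000·(0.0600+0.5500) = 0.2440 m
margins: 0.0200+0.0300+0.0100 = 0.0600 m
sum ≈ 0.0990+0.4537+0.2440+0.0600 ≈ 0.8568 m = S ✓

v_R_max = 33/20 m/s = 1.6500 m/s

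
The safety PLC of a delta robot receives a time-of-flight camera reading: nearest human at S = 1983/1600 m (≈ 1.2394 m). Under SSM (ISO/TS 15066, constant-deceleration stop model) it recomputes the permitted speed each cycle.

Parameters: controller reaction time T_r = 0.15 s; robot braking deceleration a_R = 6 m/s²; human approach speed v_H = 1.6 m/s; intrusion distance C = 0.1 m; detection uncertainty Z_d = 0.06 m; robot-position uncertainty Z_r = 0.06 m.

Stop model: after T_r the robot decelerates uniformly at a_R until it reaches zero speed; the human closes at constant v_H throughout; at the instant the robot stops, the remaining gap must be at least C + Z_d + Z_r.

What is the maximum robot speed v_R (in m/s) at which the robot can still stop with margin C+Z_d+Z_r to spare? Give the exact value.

collect terms ⇒ (1/12)·v_R² + (5/12)·v_R + (-1247/1600) = 0
  disc = (5/12)² − 4·(1/12)·(-1247/1600) = 6241/14400 ; √disc = 79/120
  v_R = (−(5/12) + 79/120) / (2·(1/12)) = 29/20 m/s
check:
T_s = v_R/a_R = (29/20)/6 = 0.2417 s
reaction-phase robot travel = 1.4500·0.1500 = 0.2175 m
robot under decel: 1.4500²/(2·6.0000) = 0.1752 m
human closes 1.6000·0.3917 = 0.6267 m
C+Z_d+Z_r = 0.1000+0.0600+0.0600 = 0.2200 m
sum ≈ 0.2175+0.1752+0.6267+0.2200 ≈ 1.2394 m = S ✓

v_R_max = 29/20 m/s = 1.4500 m/s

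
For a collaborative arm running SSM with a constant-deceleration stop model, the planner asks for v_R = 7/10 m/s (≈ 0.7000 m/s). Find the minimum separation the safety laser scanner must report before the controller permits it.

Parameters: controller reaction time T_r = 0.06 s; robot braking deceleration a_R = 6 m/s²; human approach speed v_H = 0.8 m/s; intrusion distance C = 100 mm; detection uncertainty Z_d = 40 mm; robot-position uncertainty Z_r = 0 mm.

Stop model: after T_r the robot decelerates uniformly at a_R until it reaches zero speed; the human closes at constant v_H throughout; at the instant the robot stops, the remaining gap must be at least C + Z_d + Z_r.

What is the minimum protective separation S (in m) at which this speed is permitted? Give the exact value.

S_min = 437/1200 m = 0.3642 m

stop time T_s = (7/10)/6 = 0.1167 s
robot in T_r: 0.7000·0.0600 = 0.0420 m
robot under decel: 0.7000²/(2·6.0000) = 0.0408 m
human over T_r+T_s: 0.8000·(0.0600+0.1167) = 0.1413 m
C+Z_d+Z_r = 0.1000+0.0400+0.0000 = 0.1400 m
S_min ≈ 0.0420+0.0408+0.1413+0.1400  ⇒  S_min = 437/1200 m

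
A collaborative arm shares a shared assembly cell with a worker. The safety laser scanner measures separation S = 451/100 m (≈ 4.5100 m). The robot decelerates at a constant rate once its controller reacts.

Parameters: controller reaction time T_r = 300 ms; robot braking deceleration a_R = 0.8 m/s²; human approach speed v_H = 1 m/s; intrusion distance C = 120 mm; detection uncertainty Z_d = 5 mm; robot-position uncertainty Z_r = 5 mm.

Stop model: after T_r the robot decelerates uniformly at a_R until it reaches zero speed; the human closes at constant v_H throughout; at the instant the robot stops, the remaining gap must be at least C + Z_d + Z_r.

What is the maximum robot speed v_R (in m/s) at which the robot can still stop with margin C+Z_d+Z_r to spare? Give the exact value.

quadratic (5/8)·v² + (31/20)·v + (-102/25) = 0
  disc = (31/20)² − 4·(5/8)·(-102/25) = 5041/400 ; √disc = 71/20
  v_R = (−(31/20) + 71/20) / (2·(5/8)) = 8/5 m/s
check:
T_s = v_R/a_R = (8/5)/(4/5) = 2.0000 s
robot covers v_R·T_r = 1.6000·0.3000 = 0.4800 m before braking
braking distance = 1.6000²/(2·0.8000) = 1.6000 m
human closes 1.0000·2.3000 = 2.3000 m
margins: 0.1200+0.0050+0.0050 = 0.1300 m
sum ≈ 0.4800+1.6000+2.3000+0.1300 ≈ 4.5100 m = S ✓

v_R_max = 8/5 m/s = 1.6000 m/s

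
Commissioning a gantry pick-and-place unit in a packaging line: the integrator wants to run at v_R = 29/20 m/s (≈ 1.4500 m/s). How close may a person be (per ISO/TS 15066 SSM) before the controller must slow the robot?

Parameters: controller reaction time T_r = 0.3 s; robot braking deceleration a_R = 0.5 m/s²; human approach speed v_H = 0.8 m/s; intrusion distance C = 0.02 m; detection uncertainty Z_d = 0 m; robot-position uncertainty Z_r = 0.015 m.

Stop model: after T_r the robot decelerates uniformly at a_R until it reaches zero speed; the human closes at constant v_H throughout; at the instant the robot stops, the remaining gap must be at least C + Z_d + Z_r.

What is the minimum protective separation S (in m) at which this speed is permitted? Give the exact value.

stop time T_s = (29/20)/(1/2) = 2.9000 s
reaction-phase robot travel = 1.4500·0.3000 = 0.4350 m
braking distance = 1.4500²/(2·0.5000) = 2.1025 m
person approaches 0.8000·(0.3000+2.9000) = 2.5600 m
C+Z_d+Z_r = 0.0200+0.0000+0.0150 = 0.0350 m
S_min ≈ 0.4350+2.1025+2.5600+0.0350  ⇒  S_min = 2053/400 m

S_min = 2053/400 m = 5.1325 m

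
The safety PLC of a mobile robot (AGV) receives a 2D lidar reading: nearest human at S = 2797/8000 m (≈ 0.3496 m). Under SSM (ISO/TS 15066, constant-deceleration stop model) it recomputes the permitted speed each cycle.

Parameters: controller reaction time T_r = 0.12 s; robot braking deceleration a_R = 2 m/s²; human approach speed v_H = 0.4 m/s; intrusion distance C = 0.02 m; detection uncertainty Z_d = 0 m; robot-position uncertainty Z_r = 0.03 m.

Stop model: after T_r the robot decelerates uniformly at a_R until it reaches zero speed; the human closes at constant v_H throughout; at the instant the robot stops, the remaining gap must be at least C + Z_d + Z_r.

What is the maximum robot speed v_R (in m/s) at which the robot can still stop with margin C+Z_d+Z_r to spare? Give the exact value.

collect terms ⇒ (1/4)·v_R² + (8/25)·v_R + (-2013/8000) = 0
  disc = (8/25)² − 4·(1/4)·(-2013/8000) = 14161/40000 ; √disc = 119/200
  v_R = (−(8/25) + 119/200) / (2·(1/4)) = 11/20 m/s
check:
stop time T_s = (11/20)/2 = 0.2750 s
robot covers v_R·T_r = 0.5500·0.1200 = 0.0660 m before braking
robot under decel: 0.5500²/(2·2.0000) = 0.0756 m
human over T_r+T_s: 0.4000·(0.1200+0.2750) = 0.1580 m
C+Z_d+Z_r = 0.0200+0.0000+0.0300 = 0.0500 m
sum ≈ 0.0660+0.0756+0.1580+0.0500 ≈ 0.3496 m = S ✓

v_R_max = 11/20 m/s = 0.5500 m/s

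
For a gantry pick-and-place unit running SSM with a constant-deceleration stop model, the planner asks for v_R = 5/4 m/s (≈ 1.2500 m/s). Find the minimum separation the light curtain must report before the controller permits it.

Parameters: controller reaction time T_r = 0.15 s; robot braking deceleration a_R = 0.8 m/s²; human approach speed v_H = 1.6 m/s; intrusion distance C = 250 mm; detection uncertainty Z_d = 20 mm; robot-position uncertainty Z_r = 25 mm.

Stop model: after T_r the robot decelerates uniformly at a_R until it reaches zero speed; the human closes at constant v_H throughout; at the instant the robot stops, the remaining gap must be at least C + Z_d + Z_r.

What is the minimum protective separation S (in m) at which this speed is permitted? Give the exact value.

S_min = 13437/3200 m = 4.1991 m

braking lasts T_s = (5/4)/(4/5) = 1.5625 s
robot covers v_R·T_r = 1.2500·0.1500 = 0.1875 m before braking
robot covers 1.2500·1.5625 − ½·0.8000·1.5625² = 0.9766 m while stopping
human over T_r+T_s: 1.6000·(0.1500+1.5625) = 2.7400 m
C+Z_d+Z_r = 0.2500+0.0200+0.0250 = 0.2950 m
S_min ≈ 0.1875+0.9766+2.7400+0.2950  ⇒  S_min = 13437/3200 m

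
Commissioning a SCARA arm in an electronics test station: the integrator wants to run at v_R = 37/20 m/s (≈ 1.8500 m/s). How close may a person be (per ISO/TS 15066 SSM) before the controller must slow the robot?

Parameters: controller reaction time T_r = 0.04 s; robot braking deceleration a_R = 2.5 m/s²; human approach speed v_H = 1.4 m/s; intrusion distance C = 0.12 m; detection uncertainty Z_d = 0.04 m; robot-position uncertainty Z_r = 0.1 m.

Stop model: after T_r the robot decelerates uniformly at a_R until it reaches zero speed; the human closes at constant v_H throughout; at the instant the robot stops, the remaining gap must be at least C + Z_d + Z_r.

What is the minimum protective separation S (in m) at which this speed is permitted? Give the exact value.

S_min = 4221/2000 m = 2.1105 m

braking lasts T_s = (37/20)/(5/2) = 0.7400 s
robot in T_r: 1.8500·0.0400 = 0.0740 m
robot under decel: 1.8500²/(2·2.5000) = 0.6845 m
human over T_r+T_s: 1.4000·(0.0400+0.7400) = 1.0920 m
margins: 0.1200+0.0400+0.1000 = 0.2600 m
S_min ≈ 0.0740+0.6845+1.0920+0.2600  ⇒  S_min = 4221/2000 m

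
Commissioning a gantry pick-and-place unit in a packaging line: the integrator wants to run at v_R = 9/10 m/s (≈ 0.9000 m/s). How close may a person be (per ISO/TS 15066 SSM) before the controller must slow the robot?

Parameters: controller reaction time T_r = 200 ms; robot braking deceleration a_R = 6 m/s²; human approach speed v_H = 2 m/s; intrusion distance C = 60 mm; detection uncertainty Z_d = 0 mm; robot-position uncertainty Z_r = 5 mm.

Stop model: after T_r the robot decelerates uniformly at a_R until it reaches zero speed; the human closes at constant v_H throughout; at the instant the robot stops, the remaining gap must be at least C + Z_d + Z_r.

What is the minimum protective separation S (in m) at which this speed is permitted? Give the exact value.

T_s = v_R/a_R = (9/10)/6 = 0.1500 s
robot in T_r: 0.9000·0.2000 = 0.1800 m
braking distance = 0.9000²/(2·6.0000) = 0.0675 m
human over T_r+T_s: 2.0000·(0.2000+0.1500) = 0.7000 m
residual clearance needed = 0.0600+0.0000+0.0050 = 0.0650 m
S_min ≈ 0.1800+0.0675+0.7000+0.0650  ⇒  S_min = 81/80 m

S_min = 81/80 m = 1.0125 m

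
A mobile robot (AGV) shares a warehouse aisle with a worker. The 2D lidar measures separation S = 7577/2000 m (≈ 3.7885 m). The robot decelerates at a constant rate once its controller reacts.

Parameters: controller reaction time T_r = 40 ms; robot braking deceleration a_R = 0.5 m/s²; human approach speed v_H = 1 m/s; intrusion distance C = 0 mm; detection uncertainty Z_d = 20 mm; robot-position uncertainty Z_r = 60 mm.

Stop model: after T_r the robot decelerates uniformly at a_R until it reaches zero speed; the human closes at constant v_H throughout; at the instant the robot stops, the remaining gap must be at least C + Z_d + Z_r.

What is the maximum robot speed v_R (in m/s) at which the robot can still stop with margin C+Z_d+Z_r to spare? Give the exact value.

v_R_max = 23/20 m/s = 1.1500 m/s

quadratic (1)·v² + (51/25)·v + (-7337/2000) = 0
  disc = (51/25)² − 4·(1)·(-7337/2000) = 47089/2500 ; √disc = 217/50
  v_R = (−(51/25) + 217/50) / (2·(1)) = 23/20 m/s
check:
T_s = v_R/a_R = (23/20)/(1/2) = 2.3000 s
robot covers v_R·T_r = 1.1500·0.0400 = 0.0460 m before braking
braking distance = 1.1500²/(2·0.5000) = 1.3225 m
human over T_r+T_s: 1.0000·(0.0400+2.3000) = 2.3400 m
C+Z_d+Z_r = 0.0000+0.0200+0.0600 = 0.0800 m
sum ≈ 0.0460+1.3225+2.3400+0.0800 ≈ 3.7885 m = S ✓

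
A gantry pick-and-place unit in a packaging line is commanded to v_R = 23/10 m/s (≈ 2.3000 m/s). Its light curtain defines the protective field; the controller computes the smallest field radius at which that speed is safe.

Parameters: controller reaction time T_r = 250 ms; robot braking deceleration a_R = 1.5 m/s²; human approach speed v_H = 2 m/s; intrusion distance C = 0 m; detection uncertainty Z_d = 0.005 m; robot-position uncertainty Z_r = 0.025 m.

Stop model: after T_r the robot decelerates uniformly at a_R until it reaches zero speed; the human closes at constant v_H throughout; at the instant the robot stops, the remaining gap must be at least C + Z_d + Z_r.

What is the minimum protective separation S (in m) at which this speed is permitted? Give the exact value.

S_min = 1187/200 m = 5.9350 m

braking lasts T_s = (23/10)/(3/2) = 1.5333 s
robot in T_r: 2.3000·0.2500 = 0.5750 m
braking distance = 2.3000²/(2·1.5000) = 1.7633 m
human closes 2.0000·1.7833 = 3.5667 m
C+Z_d+Z_r = 0.0000+0.0050+0.0250 = 0.0300 m
S_min ≈ 0.5750+1.7633+3.5667+0.0300  ⇒  S_min = 1187/200 m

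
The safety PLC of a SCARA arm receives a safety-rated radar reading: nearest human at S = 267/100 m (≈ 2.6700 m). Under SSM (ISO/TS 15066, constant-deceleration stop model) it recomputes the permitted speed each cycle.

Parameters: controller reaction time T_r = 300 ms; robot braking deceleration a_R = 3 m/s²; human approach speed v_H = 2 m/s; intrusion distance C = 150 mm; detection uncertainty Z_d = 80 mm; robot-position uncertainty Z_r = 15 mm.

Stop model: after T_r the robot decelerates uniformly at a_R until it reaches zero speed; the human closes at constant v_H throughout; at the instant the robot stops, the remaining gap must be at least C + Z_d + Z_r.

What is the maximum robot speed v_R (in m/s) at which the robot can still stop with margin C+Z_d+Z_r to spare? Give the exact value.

collect terms ⇒ (1/6)·v_R² + (29/30)·v_R + (-73/40) = 0
  disc = (29/30)² − 4·(1/6)·(-73/40) = 484/225 ; √disc = 22/15
  v_R = (−(29/30) + 22/15) / (2·(1/6)) = 3/2 m/s
check:
braking lasts T_s = (3/2)/3 = 0.5000 s
robot covers v_R·T_r = 1.5000·0.3000 = 0.4500 m before braking
robot under decel: 1.5000²/(2·3.0000) = 0.3750 m
human over T_r+T_s: 2.0000·(0.3000+0.5000) = 1.6000 m
margins: 0.1500+0.0800+0.0150 = 0.2450 m
sum ≈ 0.4500+0.3750+1.6000+0.2450 ≈ 2.6700 m = S ✓

v_R_max = 3/2 m/s = 1.5000 m/s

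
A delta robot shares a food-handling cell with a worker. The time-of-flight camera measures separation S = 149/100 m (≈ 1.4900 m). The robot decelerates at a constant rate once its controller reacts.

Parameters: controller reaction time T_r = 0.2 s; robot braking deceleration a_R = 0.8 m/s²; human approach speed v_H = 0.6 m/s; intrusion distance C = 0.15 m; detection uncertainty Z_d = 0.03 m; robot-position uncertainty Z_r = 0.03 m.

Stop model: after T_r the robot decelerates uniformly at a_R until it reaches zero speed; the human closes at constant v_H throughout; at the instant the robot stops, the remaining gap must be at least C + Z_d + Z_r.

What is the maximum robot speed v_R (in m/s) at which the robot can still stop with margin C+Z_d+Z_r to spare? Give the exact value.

collect terms ⇒ (5/8)·v_R² + (19/20)·v_R + (-29/25) = 0
  disc = (19/20)² − 4·(5/8)·(-29/25) = 1521/400 ; √disc = 39/20
  v_R = (−(19/20) + 39/20) / (2·(5/8)) = 4/5 m/s
check:
stop time T_s = (4/5)/(4/5) = 1.0000 s
robot in T_r: 0.8000·0.2000 = 0.1600 m
robot covers 0.8000·1.0000 − ½·0.8000·1.0000² = 0.4000 m while stopping
human closes 0.6000·1.2000 = 0.7200 m
margins: 0.1500+0.0300+0.0300 = 0.2100 m
sum ≈ 0.1600+0.4000+0.7200+0.2100 ≈ 1.4900 m = S ✓

v_R_max = 4/5 m/s = 0.8000 m/s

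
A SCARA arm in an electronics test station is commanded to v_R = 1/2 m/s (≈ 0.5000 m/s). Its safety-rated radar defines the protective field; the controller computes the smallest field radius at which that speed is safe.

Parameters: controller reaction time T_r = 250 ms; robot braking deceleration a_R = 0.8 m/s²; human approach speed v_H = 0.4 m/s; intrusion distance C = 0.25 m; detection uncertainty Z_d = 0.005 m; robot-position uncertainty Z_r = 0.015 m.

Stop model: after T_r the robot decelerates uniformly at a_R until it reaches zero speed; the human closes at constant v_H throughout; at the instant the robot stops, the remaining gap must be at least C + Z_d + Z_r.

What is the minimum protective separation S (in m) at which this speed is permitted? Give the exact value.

braking lasts T_s = (1/2)/(4/5) = 0.6250 s
reaction-phase robot travel = 0.5000·0.2500 = 0.1250 m
robot covers 0.5000·0.6250 − ½·0.8000·0.6250² = 0.1562 m while stopping
person approaches 0.4000·(0.2500+0.6250) = 0.3500 m
margins: 0.2500+0.0050+0.0150 = 0.2700 m
S_min ≈ 0.1250+0.1562+0.3500+0.2700  ⇒  S_min = 721/800 m

S_min = 721/800 m = 0.9012 m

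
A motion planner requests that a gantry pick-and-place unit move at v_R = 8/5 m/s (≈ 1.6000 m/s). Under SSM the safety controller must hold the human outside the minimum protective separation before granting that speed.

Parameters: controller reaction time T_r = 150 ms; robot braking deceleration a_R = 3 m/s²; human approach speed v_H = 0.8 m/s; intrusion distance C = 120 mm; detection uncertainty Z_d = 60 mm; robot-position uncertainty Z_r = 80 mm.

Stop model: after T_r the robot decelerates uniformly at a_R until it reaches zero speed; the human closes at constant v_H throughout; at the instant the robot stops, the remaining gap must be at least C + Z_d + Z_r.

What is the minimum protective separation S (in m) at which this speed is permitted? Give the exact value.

S_min = 221/150 m = 1.4733 m

braking lasts T_s = (8/5)/3 = 0.5333 s
reaction-phase robot travel = 1.6000·0.1500 = 0.2400 m
robot under decel: 1.6000²/(2·3.0000) = 0.4267 m
human closes 0.8000·0.6833 = 0.5467 m
C+Z_d+Z_r = 0.1200+0.0600+0.0800 = 0.2600 m
S_min ≈ 0.2400+0.4267+0.5467+0.2600  ⇒  S_min = 221/150 m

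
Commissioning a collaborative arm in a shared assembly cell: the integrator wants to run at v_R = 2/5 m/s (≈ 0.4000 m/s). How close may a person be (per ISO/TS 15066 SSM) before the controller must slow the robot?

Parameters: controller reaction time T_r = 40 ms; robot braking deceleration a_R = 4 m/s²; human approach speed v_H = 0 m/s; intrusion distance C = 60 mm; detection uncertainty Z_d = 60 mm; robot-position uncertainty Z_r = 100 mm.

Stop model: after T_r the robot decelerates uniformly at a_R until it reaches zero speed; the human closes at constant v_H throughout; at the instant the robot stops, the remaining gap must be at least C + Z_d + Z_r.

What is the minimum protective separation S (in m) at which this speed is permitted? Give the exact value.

T_s = v_R/a_R = (2/5)/4 = 0.1000 s
reaction-phase robot travel = 0.4000·0.0400 = 0.0160 m
braking distance = 0.4000²/(2·4.0000) = 0.0200 m
human closes 0.0000·0.1400 = 0.0000 m
residual clearance needed = 0.0600+0.0600+0.1000 = 0.2200 m
S_min ≈ 0.0160+0.0200+0.0000+0.2200  ⇒  S_min = 32/125 m

S_min = 32/125 m = 0.2560 m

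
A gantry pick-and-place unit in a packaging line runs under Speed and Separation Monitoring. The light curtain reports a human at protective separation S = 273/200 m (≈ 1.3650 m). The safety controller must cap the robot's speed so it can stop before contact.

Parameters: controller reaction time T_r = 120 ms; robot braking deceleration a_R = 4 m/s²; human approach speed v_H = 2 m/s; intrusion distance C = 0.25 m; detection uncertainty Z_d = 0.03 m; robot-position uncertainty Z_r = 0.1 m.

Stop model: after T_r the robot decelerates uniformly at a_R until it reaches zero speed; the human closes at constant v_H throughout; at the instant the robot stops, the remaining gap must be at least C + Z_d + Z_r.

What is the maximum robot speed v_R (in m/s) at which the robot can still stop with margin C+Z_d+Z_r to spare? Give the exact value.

v_R_max = 1 m/s = 1.0000 m/s

quadratic (1/8)·v² + (31/50)·v + (-149/200) = 0
  disc = (31/50)² − 4·(1/8)·(-149/200) = 7569/10000 ; √disc = 87/100
  v_R = (−(31/50) + 87/100) / (2·(1/8)) = 1 m/s
check:
stop time T_s = 1/4 = 0.2500 s
robot in T_r: 1.0000·0.1200 = 0.1200 m
braking distance = 1.0000²/(2·4.0000) = 0.1250 m
human closes 2.0000·0.3700 = 0.7400 m
residual clearance needed = 0.2500+0.0300+0.1000 = 0.3800 m
sum ≈ 0.1200+0.1250+0.7400+0.3800 ≈ 1.3650 m = S ✓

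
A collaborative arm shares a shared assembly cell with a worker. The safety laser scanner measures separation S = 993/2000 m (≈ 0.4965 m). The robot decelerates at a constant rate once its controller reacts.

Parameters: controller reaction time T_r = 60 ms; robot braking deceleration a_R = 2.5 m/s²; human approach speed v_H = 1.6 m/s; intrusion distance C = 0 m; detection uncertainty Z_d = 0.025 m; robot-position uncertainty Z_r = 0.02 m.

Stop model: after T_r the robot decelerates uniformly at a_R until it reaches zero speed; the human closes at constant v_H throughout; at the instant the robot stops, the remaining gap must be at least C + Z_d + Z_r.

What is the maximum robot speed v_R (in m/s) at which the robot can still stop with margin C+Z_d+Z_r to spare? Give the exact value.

v_R_max = 9/20 m/s = 0.4500 m/s

at the boundary: (1/5)·v² + (7/10)·v + (-711/2000) = 0
  disc = (7/10)² − 4·(1/5)·(-711/2000) = 484/625 ; √disc = 22/25
  v_R = (−(7/10) + 22/25) / (2·(1/5)) = 9/20 m/s
check:
braking lasts T_s = (9/20)/(5/2) = 0.1800 s
reaction-phase robot travel = 0.4500·0.0600 = 0.0270 m
braking distance = 0.4500²/(2·2.5000) = 0.0405 m
human over T_r+T_s: 1.6000·(0.0600+0.1800) = 0.3840 m
C+Z_d+Z_r = 0.0000+0.0250+0.0200 = 0.0450 m
sum ≈ 0.0270+0.0405+0.3840+0.0450 ≈ 0.4965 m = S ✓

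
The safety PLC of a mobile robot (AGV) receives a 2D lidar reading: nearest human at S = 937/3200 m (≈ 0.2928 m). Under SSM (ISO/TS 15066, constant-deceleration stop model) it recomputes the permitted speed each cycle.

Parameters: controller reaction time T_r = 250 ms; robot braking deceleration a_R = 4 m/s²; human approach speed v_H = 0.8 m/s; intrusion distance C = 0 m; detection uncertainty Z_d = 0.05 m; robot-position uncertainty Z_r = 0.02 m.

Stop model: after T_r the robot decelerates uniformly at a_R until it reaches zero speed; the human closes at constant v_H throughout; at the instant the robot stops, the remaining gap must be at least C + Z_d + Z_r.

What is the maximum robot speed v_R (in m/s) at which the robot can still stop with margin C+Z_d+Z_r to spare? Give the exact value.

v_R_max = 1/20 m/s = 0.0500 m/s

collect terms ⇒ (1/8)·v_R² + (9/20)·v_R + (-73/3200) = 0
  disc = (9/20)² − 4·(1/8)·(-73/3200) = 1369/6400 ; √disc = 37/80
  v_R = (−(9/20) + 37/80) / (2·(1/8)) = 1/20 m/s
check:
stop time T_s = (1/20)/4 = 0.0125 s
robot covers v_R·T_r = 0.0500·0.2500 = 0.0125 m before braking
braking distance = 0.0500²/(2·4.0000) = 0.0003 m
human over T_r+T_s: 0.8000·(0.2500+0.0125) = 0.2100 m
C+Z_d+Z_r = 0.0000+0.0500+0.0200 = 0.0700 m
sum ≈ 0.0125+0.0003+0.2100+0.0700 ≈ 0.2928 m = S ✓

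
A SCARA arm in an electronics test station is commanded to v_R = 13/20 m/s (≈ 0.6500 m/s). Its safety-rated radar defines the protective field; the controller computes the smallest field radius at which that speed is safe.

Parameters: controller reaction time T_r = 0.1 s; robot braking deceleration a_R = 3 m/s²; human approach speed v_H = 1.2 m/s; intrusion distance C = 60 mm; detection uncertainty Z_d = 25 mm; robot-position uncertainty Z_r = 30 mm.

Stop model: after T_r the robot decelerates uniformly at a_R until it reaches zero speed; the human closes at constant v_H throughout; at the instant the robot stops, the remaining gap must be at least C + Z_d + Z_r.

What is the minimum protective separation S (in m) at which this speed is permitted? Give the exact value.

stop time T_s = (13/20)/3 = 0.2167 s
robot in T_r: 0.6500·0.1000 = 0.0650 m
braking distance = 0.6500²/(2·3.0000) = 0.0704 m
person approaches 1.2000·(0.1000+0.2167) = 0.3800 m
residual clearance needed = 0.0600+0.0250+0.0300 = 0.1150 m
S_min ≈ 0.0650+0.0704+0.3800+0.1150  ⇒  S_min = 1513/2400 m

S_min = 1513/2400 m = 0.6304 m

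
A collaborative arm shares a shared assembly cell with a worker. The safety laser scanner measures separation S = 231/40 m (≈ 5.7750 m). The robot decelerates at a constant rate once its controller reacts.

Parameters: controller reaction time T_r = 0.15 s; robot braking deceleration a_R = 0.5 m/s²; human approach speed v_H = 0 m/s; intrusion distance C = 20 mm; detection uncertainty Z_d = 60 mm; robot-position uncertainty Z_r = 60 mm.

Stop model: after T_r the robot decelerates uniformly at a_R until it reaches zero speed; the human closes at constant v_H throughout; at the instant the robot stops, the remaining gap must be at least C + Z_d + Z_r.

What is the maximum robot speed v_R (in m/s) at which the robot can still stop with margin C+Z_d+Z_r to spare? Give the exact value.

collect terms ⇒ (1)·v_R² + (3/20)·v_R + (-1127/200) = 0
  disc = (3/20)² − 4·(1)·(-1127/200) = 361/16 ; √disc = 19/4
  v_R = (−(3/20) + 19/4) / (2·(1)) = 23/10 m/s
check:
stop time T_s = (23/10)/(1/2) = 4.6000 s
robot covers v_R·T_r = 2.3000·0.1500 = 0.3450 m before braking
robot covers 2.3000·4.6000 − ½·0.5000·4.6000² = 5.2900 m while stopping
human closes 0.0000·4.7500 = 0.0000 m
C+Z_d+Z_r = 0.0200+0.0600+0.0600 = 0.1400 m
sum ≈ 0.3450+5.2900+0.0000+0.1400 ≈ 5.7750 m = S ✓

v_R_max = 23/10 m/s = 2.3000 m/s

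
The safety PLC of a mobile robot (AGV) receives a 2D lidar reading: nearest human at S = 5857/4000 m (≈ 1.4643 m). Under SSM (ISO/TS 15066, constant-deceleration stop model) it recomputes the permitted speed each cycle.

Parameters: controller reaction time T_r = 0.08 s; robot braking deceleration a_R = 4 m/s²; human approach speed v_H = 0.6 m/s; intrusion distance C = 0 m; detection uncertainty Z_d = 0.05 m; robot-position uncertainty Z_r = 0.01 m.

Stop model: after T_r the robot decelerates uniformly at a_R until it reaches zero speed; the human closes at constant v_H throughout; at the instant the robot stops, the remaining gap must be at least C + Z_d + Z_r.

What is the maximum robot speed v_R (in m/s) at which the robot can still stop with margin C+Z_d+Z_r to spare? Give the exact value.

collect terms ⇒ (1/8)·v_R² + (23/100)·v_R + (-217/160) = 0
  disc = (23/100)² − 4·(1/8)·(-217/160) = 29241/40000 ; √disc = 171/200
  v_R = (−(23/100) + 171/200) / (2·(1/8)) = 5/2 m/s
check:
braking lasts T_s = (5/2)/4 = 0.6250 s
reaction-phase robot travel = 2.5000·0.0800 = 0.2000 m
braking distance = 2.5000²/(2·4.0000) = 0.7812 m
person approaches 0.6000·(0.0800+0.6250) = 0.4230 m
C+Z_d+Z_r = 0.0000+0.0500+0.0100 = 0.0600 m
sum ≈ 0.2000+0.7812+0.4230+0.0600 ≈ 1.4643 m = S ✓

v_R_max = 5/2 m/s = 2.5000 m/s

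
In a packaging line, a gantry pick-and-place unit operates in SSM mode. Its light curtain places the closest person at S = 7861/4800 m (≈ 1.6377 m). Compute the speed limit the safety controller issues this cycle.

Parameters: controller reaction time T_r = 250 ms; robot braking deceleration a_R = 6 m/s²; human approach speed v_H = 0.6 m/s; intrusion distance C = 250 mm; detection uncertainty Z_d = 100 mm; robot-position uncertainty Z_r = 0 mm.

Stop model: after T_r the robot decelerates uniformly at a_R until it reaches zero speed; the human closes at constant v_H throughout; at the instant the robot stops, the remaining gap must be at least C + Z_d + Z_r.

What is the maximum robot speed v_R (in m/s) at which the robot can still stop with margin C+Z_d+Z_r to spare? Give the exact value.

v_R_max = 43/20 m/s = 2.1500 m/s

at the boundary: (1/12)·v² + (7/20)·v + (-5461/4800) = 0
  disc = (7/20)² − 4·(1/12)·(-5461/4800) = 289/576 ; √disc = 17/24
  v_R = (−(7/20) + 17/24) / (2·(1/12)) = 43/20 m/s
check:
T_s = v_R/a_R = (43/20)/6 = 0.3583 s
robot in T_r: 2.1500·0.2500 = 0.5375 m
braking distance = 2.1500²/(2·6.0000) = 0.3852 m
human closes 0.6000·0.6083 = 0.3650 m
C+Z_d+Z_r = 0.2500+0.1000+0.0000 = 0.3500 m
sum ≈ 0.5375+0.3852+0.3650+0.3500 ≈ 1.6377 m = S ✓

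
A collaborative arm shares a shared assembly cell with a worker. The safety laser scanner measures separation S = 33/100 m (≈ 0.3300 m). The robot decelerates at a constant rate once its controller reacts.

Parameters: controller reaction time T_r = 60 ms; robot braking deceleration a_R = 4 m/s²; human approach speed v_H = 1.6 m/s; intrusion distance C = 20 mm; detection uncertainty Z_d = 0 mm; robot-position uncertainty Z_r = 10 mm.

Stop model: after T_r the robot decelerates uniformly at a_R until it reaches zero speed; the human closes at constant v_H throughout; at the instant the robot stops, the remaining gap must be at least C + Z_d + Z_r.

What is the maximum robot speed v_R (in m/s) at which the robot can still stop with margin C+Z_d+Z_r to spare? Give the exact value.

v_R_max = 2/5 m/s = 0.4000 m/s

collect terms ⇒ (1/8)·v_R² + (23/50)·v_R + (-51/250) = 0
  disc = (23/50)² − 4·(1/8)·(-51/250) = 196/625 ; √disc = 14/25
  v_R = (−(23/50) + 14/25) / (2·(1/8)) = 2/5 m/s
check:
braking lasts T_s = (2/5)/4 = 0.1000 s
robot covers v_R·T_r = 0.4000·0.0600 = 0.0240 m before braking
braking distance = 0.4000²/(2·4.0000) = 0.0200 m
human closes 1.6000·0.1600 = 0.2560 m
residual clearance needed = 0.0200+0.0000+0.0100 = 0.0300 m
sum ≈ 0.0240+0.0200+0.2560+0.0300 ≈ 0.3300 m = S ✓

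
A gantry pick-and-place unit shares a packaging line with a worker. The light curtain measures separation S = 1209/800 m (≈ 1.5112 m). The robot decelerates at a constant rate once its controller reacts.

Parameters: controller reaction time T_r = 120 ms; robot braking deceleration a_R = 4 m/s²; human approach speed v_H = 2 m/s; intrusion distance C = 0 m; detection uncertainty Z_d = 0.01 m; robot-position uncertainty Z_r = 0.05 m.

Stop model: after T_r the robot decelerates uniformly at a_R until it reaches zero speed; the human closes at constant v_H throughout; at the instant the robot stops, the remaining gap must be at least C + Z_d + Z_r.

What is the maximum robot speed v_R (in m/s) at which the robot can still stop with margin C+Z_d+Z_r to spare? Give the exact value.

collect terms ⇒ (1/8)·v_R² + (31/50)·v_R + (-969/800) = 0
  disc = (31/50)² − 4·(1/8)·(-969/800) = 39601/40000 ; √disc = 199/200
  v_R = (−(31/50) + 199/200) / (2·(1/8)) = 3/2 m/s
check:
braking lasts T_s = (3/2)/4 = 0.3750 s
reaction-phase robot travel = 1.5000·0.1200 = 0.1800 m
braking distance = 1.5000²/(2·4.0000) = 0.2812 m
human closes 2.0000·0.4950 = 0.9900 m
margins: 0.0000+0.0100+0.0500 = 0.0600 m
sum ≈ 0.1800+0.2812+0.9900+0.0600 ≈ 1.5112 m = S ✓

v_R_max = 3/2 m/s = 1.5000 m/s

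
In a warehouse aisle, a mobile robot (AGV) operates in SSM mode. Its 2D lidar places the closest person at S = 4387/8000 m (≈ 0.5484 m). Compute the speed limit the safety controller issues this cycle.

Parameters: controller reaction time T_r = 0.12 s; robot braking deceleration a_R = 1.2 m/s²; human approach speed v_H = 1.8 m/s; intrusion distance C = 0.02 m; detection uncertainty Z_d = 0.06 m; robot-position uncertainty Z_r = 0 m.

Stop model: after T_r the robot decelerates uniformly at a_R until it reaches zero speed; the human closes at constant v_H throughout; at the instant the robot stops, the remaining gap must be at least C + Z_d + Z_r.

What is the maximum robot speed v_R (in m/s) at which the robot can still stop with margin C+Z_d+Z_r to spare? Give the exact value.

quadratic (5/12)·v² + (81/50)·v + (-2019/8000) = 0
  disc = (81/50)² − 4·(5/12)·(-2019/8000) = 121801/40000 ; √disc = 349/200
  v_R = (−(81/50) + 349/200) / (2·(5/12)) = 3/20 m/s
check:
stop time T_s = (3/20)/(6/5) = 0.1250 s
reaction-phase robot travel = 0.1500·0.1200 = 0.0180 m
robot covers 0.1500·0.1250 − ½·1.2000·0.1250² = 0.0094 m while stopping
human closes 1.8000·0.2450 = 0.4410 m
margins: 0.0200+0.0600+0.0000 = 0.0800 m
sum ≈ 0.0180+0.0094+0.4410+0.0800 ≈ 0.5484 m = S ✓

v_R_max = 3/20 m/s = 0.1500 m/s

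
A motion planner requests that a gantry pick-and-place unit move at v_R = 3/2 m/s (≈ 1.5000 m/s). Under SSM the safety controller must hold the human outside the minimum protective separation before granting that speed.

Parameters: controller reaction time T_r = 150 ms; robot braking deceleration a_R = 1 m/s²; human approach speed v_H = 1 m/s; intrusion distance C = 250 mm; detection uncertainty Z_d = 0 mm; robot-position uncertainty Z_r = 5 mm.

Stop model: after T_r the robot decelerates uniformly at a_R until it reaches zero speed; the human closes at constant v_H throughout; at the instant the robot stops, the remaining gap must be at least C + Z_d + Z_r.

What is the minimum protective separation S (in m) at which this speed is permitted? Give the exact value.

S_min = 651/200 m = 3.2550 m

stop time T_s = (3/2)/1 = 1.5000 s
robot covers v_R·T_r = 1.5000·0.1500 = 0.2250 m before braking
braking distance = 1.5000²/(2·1.0000) = 1.1250 m
human closes 1.0000·1.6500 = 1.6500 m
margins: 0.2500+0.0000+0.0050 = 0.2550 m
S_min ≈ 0.2250+1.1250+1.6500+0.2550  ⇒  S_min = 651/200 m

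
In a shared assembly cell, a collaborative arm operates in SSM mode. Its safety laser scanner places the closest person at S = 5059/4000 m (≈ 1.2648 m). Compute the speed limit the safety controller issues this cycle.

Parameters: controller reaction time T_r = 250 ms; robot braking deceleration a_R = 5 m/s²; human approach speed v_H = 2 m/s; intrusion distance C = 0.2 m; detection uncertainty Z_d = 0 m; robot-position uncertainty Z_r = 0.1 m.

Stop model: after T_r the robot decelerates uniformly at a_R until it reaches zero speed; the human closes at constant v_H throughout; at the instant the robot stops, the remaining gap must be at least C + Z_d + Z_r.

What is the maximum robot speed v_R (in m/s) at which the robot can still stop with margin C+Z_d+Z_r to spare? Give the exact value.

v_R_max = 13/20 m/s = 0.6500 m/s

quadratic (1/10)·v² + (13/20)·v + (-1859/4000) = 0
  disc = (13/20)² − 4·(1/10)·(-1859/4000) = 1521/2500 ; √disc = 39/50
  v_R = (−(13/20) + 39/50) / (2·(1/10)) = 13/20 m/s
check:
stop time T_s = (13/20)/5 = 0.1300 s
robot covers v_R·T_r = 0.6500·0.2500 = 0.1625 m before braking
robot covers 0.6500·0.1300 − ½·5.0000·0.1300² = 0.0423 m while stopping
person approaches 2.0000·(0.2500+0.1300) = 0.7600 m
C+Z_d+Z_r = 0.2000+0.0000+0.1000 = 0.3000 m
sum ≈ 0.1625+0.0423+0.7600+0.3000 ≈ 1.2648 m = S ✓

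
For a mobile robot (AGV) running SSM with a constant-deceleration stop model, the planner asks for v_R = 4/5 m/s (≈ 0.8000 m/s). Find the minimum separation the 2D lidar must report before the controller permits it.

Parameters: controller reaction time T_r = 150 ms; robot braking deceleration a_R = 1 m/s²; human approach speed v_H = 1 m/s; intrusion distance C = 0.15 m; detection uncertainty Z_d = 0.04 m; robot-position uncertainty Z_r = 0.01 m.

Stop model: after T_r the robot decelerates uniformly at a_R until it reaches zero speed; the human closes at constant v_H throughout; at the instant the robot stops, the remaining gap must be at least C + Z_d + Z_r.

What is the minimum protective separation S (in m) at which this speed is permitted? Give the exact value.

S_min = 159/100 m = 1.5900 m

braking lasts T_s = (4/5)/1 = 0.8000 s
robot covers v_R·T_r = 0.8000·0.1500 = 0.1200 m before braking
robot under decel: 0.8000²/(2·1.0000) = 0.3200 m
human closes 1.0000·0.9500 = 0.9500 m
margins: 0.1500+0.0400+0.0100 = 0.2000 m
S_min ≈ 0.1200+0.3200+0.9500+0.2000  ⇒  S_min = 159/100 m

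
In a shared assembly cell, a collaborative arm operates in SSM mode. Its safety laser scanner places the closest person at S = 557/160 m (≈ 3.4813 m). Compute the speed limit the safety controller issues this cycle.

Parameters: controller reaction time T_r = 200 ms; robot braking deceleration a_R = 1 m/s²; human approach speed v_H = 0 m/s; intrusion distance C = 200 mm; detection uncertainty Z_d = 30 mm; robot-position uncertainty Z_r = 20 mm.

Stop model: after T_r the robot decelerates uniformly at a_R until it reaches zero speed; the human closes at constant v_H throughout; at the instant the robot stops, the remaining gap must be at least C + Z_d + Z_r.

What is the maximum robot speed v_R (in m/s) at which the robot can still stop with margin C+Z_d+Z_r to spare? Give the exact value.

v_R_max = 47/20 m/s = 2.3500 m/s

quadratic (1/2)·v² + (1/5)·v + (-517/160) = 0
  disc = (1/5)² − 4·(1/2)·(-517/160) = 2601/400 ; √disc = 51/20
  v_R = (−(1/5) + 51/20) / (2·(1/2)) = 47/20 m/s
check:
stop time T_s = (47/20)/1 = 2.3500 s
robot covers v_R·T_r = 2.3500·0.2000 = 0.4700 m before braking
braking distance = 2.3500²/(2·1.0000) = 2.7612 m
person approaches 0.0000·(0.2000+2.3500) = 0.0000 m
residual clearance needed = 0.2000+0.0300+0.0200 = 0.2500 m
sum ≈ 0.4700+2.7612+0.0000+0.2500 ≈ 3.4813 m = S ✓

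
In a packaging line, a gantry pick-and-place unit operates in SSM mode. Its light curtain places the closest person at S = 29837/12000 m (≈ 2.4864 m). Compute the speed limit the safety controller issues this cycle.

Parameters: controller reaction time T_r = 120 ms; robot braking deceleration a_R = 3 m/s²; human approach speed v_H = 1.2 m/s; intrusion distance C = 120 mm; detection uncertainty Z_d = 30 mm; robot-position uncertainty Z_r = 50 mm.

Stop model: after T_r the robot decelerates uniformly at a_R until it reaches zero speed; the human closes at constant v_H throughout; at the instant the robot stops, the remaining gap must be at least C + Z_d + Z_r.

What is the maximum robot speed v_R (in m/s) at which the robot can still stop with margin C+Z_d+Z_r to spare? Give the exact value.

collect terms ⇒ (1/6)·v_R² + (13/25)·v_R + (-25709/12000) = 0
  disc = (13/25)² − 4·(1/6)·(-25709/12000) = 152881/90000 ; √disc = 391/300
  v_R = (−(13/25) + 391/300) / (2·(1/6)) = 47/20 m/s
check:
T_s = v_R/a_R = (47/20)/3 = 0.7833 s
robot covers v_R·T_r = 2.3500·0.1200 = 0.2820 m before braking
robot covers 2.3500·0.7833 − ½·3.0000·0.7833² = 0.9204 m while stopping
human closes 1.2000·0.9033 = 1.0840 m
C+Z_d+Z_r = 0.1200+0.0300+0.0500 = 0.2000 m
sum ≈ 0.2820+0.9204+1.0840+0.2000 ≈ 2.4864 m = S ✓

v_R_max = 47/20 m/s = 2.3500 m/s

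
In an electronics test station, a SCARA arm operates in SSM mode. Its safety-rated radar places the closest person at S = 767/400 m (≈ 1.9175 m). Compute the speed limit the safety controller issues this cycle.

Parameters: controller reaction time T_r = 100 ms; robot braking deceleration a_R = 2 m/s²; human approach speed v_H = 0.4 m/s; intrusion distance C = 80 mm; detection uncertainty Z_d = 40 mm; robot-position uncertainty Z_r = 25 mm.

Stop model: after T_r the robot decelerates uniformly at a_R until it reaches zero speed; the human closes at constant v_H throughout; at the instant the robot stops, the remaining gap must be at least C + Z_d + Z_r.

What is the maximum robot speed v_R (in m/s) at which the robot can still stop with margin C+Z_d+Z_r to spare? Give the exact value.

v_R_max = 21/10 m/s = 2.1000 m/s

collect terms ⇒ (1/4)·v_R² + (3/10)·v_R + (-693/400) = 0
  disc = (3/10)² − 4·(1/4)·(-693/400) = 729/400 ; √disc = 27/20
  v_R = (−(3/10) + 27/20) / (2·(1/4)) = 21/10 m/s
check:
stop time T_s = (21/10)/2 = 1.0500 s
robot in T_r: 2.1000·0.1000 = 0.2100 m
robot covers 2.1000·1.0500 − ½·2.0000·1.0500² = 1.1025 m while stopping
human closes 0.4000·1.1500 = 0.4600 m
C+Z_d+Z_r = 0.0800+0.0400+0.0250 = 0.1450 m
sum ≈ 0.2100+1.1025+0.4600+0.1450 ≈ 1.9175 m = S ✓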